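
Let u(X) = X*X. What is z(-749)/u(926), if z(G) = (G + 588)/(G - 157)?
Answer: 161/776873256 ≈ 2.0724e-7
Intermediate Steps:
z(G) = (588 + G)/(-157 + G)
u(X) = X²
z(-749)/u(926) = ((588 - 749)/(-157 - 749))/(926²) = (-161/(-906))/857476 = -1/906*(-161)*(1/857476) = (161/906)*(1/857476) = 161/776873256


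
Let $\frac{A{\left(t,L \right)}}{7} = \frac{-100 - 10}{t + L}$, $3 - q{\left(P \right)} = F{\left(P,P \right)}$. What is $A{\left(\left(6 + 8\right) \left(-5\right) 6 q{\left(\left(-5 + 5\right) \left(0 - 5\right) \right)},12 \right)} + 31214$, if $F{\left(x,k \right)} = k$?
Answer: $\frac{19477921}{624} \approx 31215.0$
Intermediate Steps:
$q{\left(P \right)} = 3 - P$
$A{\left(t,L \right)} = - \frac{770}{L + t}$ ($A{\left(t,L \right)} = 7 \frac{-100 - 10}{t + L} = 7 \left(- \frac{110}{L + t}\right) = - \frac{770}{L + t}$)
$A{\left(\left(6 + 8\right) \left(-5\right) 6 q{\left(\left(-5 + 5\right) \left(0 - 5\right) \right)},12 \right)} + 31214 = - \frac{770}{12 + \left(6 + 8\right) \left(-5\right) 6 \left(3 - \left(-5 + 5\right) \left(0 - 5\right)\right)} + 31214 = - \frac{770}{12 + 14 \left(- 30 \left(3 - 0 \left(-5\right)\right)\right)} + 31214 = - \frac{770}{12 + 14 \left(- 30 \left(3 - 0\right)\right)} + 31214 = - \frac{770}{12 + 14 \left(- 30 \left(3 + 0\right)\right)} + 31214 = - \frac{770}{12 + 14 \left(\left(-30\right) 3\right)} + 31214 = - \frac{770}{12 + 14 \left(-90\right)} + 31214 = - \frac{770}{12 - 1260} + 31214 = - \frac{770}{-1248} + 31214 = \left(-770\right) \left(- \frac{1}{1248}\right) + 31214 = \frac{385}{624} + 31214 = \frac{19477921}{624}$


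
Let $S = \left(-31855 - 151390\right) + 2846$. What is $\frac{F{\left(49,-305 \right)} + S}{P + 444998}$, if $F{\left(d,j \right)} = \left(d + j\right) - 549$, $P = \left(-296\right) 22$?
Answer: $- \frac{90602}{219243} \approx -0.41325$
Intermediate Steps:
$P = -6512$
$F{\left(d,j \right)} = -549 + d + j$
$S = -180399$ ($S = -183245 + 2846 = -180399$)
$\frac{F{\left(49,-305 \right)} + S}{P + 444998} = \frac{\left(-549 + 49 - 305\right) - 180399}{-6512 + 444998} = \frac{-805 - 180399}{438486} = \left(-181204\right) \frac{1}{438486} = - \frac{90602}{219243}$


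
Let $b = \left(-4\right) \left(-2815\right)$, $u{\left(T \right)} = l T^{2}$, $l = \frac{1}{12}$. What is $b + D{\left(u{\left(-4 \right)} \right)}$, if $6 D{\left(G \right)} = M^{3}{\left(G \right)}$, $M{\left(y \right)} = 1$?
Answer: $\frac{67561}{6} \approx 11260.0$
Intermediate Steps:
$l = \frac{1}{12} \approx 0.083333$
$u{\left(T \right)} = \frac{T^{2}}{12}$
$D{\left(G \right)} = \frac{1}{6}$ ($D{\left(G \right)} = \frac{1^{3}}{6} = \frac{1}{6} \cdot 1 = \frac{1}{6}$)
$b = 11260$
$b + D{\left(u{\left(-4 \right)} \right)} = 11260 + \frac{1}{6} = \frac{67561}{6}$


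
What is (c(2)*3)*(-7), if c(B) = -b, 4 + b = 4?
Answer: 0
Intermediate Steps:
b = 0 (b = -4 + 4 = 0)
c(B) = 0 (c(B) = -1*0 = 0)
(c(2)*3)*(-7) = (0*3)*(-7) = 0*(-7) = 0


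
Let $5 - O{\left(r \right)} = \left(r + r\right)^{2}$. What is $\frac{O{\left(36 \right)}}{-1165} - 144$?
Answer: $- \frac{162581}{1165} \approx -139.55$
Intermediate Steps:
$O{\left(r \right)} = 5 - 4 r^{2}$ ($O{\left(r \right)} = 5 - \left(r + r\right)^{2} = 5 - \left(2 r\right)^{2} = 5 - 4 r^{2}$)
$\frac{O{\left(36 \right)}}{-1165} - 144 = \frac{5 - 4 \cdot 36^{2}}{-1165} - 144 = \left(5 - 5184\right) \left(- \frac{1}{1165}\right) - 144 = \left(-5179\right) \left(- \frac{1}{1165}\right) - 144 = \frac{5179}{1165} - 144 = - \frac{162581}{1165}$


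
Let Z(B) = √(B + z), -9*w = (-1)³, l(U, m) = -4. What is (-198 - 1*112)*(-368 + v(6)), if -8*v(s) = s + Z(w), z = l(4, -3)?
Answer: 228625/2 + 155*I*√35/12 ≈ 1.1431e+5 + 76.416*I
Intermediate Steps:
w = ⅑ (w = -⅑*(-1)³ = -⅑*(-1) = ⅑ ≈ 0.11111)
z = -4
Z(B) = √(-4 + B) (Z(B) = √(B - 4) = √(-4 + B))
v(s) = -s/8 - I*√35/24 (v(s) = -(s + √(-4 + ⅑))/8 = -(s + √(-35/9))/8 = -(s + I*√35/3)/8 = -s/8 - I*√35/24)
(-198 - 1*112)*(-368 + v(6)) = (-198 - 1*112)*(-368 + (-⅛*6 - I*√35/24)) = (-198 - 112)*(-368 + (-¾ - I*√35/24)) = -310*(-1475/4 - I*√35/24) = 228625/2 + 155*I*√35/12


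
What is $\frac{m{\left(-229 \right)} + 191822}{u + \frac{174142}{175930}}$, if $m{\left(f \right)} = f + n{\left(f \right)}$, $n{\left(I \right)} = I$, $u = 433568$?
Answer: $\frac{5611111420}{12712965397} \approx 0.44137$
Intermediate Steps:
$m{\left(f \right)} = 2 f$ ($m{\left(f \right)} = f + f = 2 f$)
$\frac{m{\left(-229 \right)} + 191822}{u + \frac{174142}{175930}} = \frac{2 \left(-229\right) + 191822}{433568 + \frac{174142}{175930}} = \frac{-458 + 191822}{433568 + 174142 \cdot \frac{1}{175930}} = \frac{191364}{433568 + \frac{87071}{87965}} = \frac{191364}{\frac{38138896191}{87965}} = 191364 \cdot \frac{87965}{38138896191} = \frac{5611111420}{12712965397}$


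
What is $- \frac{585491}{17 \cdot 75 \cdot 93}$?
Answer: $- \frac{585491}{118575} \approx -4.9377$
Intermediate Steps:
$- \frac{585491}{17 \cdot 75 \cdot 93} = - \frac{585491}{1275 \cdot 93} = - \frac{585491}{118575}$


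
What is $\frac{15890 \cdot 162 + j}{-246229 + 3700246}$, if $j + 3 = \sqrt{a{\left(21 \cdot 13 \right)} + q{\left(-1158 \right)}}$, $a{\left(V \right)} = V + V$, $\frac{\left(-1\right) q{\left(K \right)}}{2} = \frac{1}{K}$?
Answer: $\frac{858059}{1151339} + \frac{\sqrt{183042165}}{1999875843} \approx 0.74528$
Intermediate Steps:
$q{\left(K \right)} = - \frac{2}{K}$
$a{\left(V \right)} = 2 V$
$j = -3 + \frac{\sqrt{183042165}}{579}$ ($j = -3 + \sqrt{2 \cdot 21 \cdot 13 - \frac{2}{-1158}} = -3 + \sqrt{2 \cdot 273 - - \frac{1}{579}} = -3 + \sqrt{546 + \frac{1}{579}} = -3 + \sqrt{\frac{316135}{579}} = -3 + \frac{\sqrt{183042165}}{579} \approx 20.367$)
$\frac{15890 \cdot 162 + j}{-246229 + 3700246} = \frac{15890 \cdot 162 - \left(3 - \frac{\sqrt{183042165}}{579}\right)}{-246229 + 3700246} = \frac{2574180 - \left(3 - \frac{\sqrt{183042165}}{579}\right)}{3454017} = \left(2574177 + \frac{\sqrt{183042165}}{579}\right) \frac{1}{3454017} = \frac{858059}{1151339} + \frac{\sqrt{183042165}}{1999875843}$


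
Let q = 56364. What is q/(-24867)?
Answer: -18788/8289 ≈ -2.2666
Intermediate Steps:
q/(-24867) = 56364/(-24867) = 56364*(-1/24867) = -18788/8289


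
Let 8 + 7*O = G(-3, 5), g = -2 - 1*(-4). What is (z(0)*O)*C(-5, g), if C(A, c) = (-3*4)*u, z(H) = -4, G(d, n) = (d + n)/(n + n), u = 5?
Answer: -1872/7 ≈ -267.43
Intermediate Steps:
G(d, n) = (d + n)/(2*n) (G(d, n) = (d + n)/((2*n)) = (d + n)*(1/(2*n)) = (d + n)/(2*n))
g = 2 (g = -2 + 4 = 2)
C(A, c) = -60 (C(A, c) = -3*4*5 = -12*5 = -60)
O = -39/35 (O = -8/7 + ((½)*(-3 + 5)/5)/7 = -8/7 + ((½)*(⅕)*2)/7 = -8/7 + (⅐)*(⅕) = -8/7 + 1/35 = -39/35 ≈ -1.1143)
(z(0)*O)*C(-5, g) = -4*(-39/35)*(-60) = (156/35)*(-60) = -1872/7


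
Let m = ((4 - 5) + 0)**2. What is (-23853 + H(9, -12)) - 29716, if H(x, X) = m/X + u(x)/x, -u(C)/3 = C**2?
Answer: -643153/12 ≈ -53596.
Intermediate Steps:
m = 1 (m = (-1 + 0)**2 = (-1)**2 = 1)
u(C) = -3*C**2
H(x, X) = 1/X - 3*x (H(x, X) = 1/X + (-3*x**2)/x = 1/X - 3*x)
(-23853 + H(9, -12)) - 29716 = (-23853 + (1/(-12) - 3*9)) - 29716 = (-23853 + (-1/12 - 27)) - 29716 = (-23853 - 325/12) - 29716 = -286561/12 - 29716 = -643153/12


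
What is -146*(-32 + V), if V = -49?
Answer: 11826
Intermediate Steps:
-146*(-32 + V) = -146*(-32 - 49) = -146*(-81) = 11826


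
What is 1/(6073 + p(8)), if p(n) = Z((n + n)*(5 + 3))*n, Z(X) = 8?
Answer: 1/6137 ≈ 0.00016295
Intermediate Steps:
p(n) = 8*n
1/(6073 + p(8)) = 1/(6073 + 8*8) = 1/(6073 + 64) = 1/6137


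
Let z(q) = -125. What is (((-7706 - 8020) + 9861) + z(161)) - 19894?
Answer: -25884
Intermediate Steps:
(((-7706 - 8020) + 9861) + z(161)) - 19894 = (((-7706 - 8020) + 9861) - 125) - 19894 = ((-15726 + 9861) - 125) - 19894 = (-5865 - 125) - 19894 = -5990 - 19894 = -25884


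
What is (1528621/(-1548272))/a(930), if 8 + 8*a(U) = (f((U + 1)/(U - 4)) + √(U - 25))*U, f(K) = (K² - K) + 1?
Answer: 281303635868369753/30037764867961374058711 - 282199174395215820*√905/30037764867961374058711 ≈ -0.00027326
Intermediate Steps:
f(K) = 1 + K² - K
a(U) = -1 + U*(1 + √(-25 + U) + (1 + U)²/(-4 + U)² - (1 + U)/(-4 + U))/8 (a(U) = -1 + (((1 + ((U + 1)/(U - 4))² - (U + 1)/(U - 4)) + √(U - 25))*U)/8 = -1 + (((1 + ((1 + U)/(-4 + U))² - (1 + U)/(-4 + U)) + √(-25 + U))*U)/8 = -1 + (((1 + (1 + U)²/(-4 + U)² - (1 + U)/(-4 + U)) + √(-25 + U))*U)/8 = -1 + ((1 + √(-25 + U) + (1 + U)²/(-4 + U)² - (1 + U)/(-4 + U))*U)/8 = -1 + (U*(1 + √(-25 + U) + (1 + U)²/(-4 + U)² - (1 + U)/(-4 + U)))/8 = -1 + U*(1 + √(-25 + U) + (1 + U)²/(-4 + U)² - (1 + U)/(-4 + U))/8)
(1528621/(-1548272))/a(930) = (1528621/(-1548272))/(((930*((1 + 930)² + (-4 + 930)² - (1 + 930)*(-4 + 930)) + (-4 + 930)²*(-8 + 930*√(-25 + 930)))/(8*(-4 + 930)²))) = (1528621*(-1/1548272))/(((⅛)*(930*(931² + 926² - 1*931*926) + 926²*(-8 + 930*√905))/926²)) = -1528621*6859808/(930*(866761 + 857476 - 862106) + 857476*(-8 + 930*√905))/1548272 = -1528621*6859808/(930*862131 + (-6859808 + 797452680*√905))/1548272 = -1528621*6859808/(801781830 + (-6859808 + 797452680*√905))/1548272 = -1528621*6859808/(794922022 + 797452680*√905)/1548272 = -1528621/(1548272*(397461011/3429904 + 465*√905/4))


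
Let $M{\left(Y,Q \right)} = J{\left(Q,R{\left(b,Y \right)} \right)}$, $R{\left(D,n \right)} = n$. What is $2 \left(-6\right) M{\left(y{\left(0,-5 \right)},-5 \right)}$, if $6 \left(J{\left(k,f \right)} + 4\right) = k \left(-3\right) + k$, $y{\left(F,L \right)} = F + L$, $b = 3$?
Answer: $28$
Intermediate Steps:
$J{\left(k,f \right)} = -4 - \frac{k}{3}$ ($J{\left(k,f \right)} = -4 + \frac{k \left(-3\right) + k}{6} = -4 + \frac{- 3 k + k}{6} = -4 + \frac{\left(-2\right) k}{6} = -4 - \frac{k}{3}$)
$M{\left(Y,Q \right)} = -4 - \frac{Q}{3}$
$2 \left(-6\right) M{\left(y{\left(0,-5 \right)},-5 \right)} = 2 \left(-6\right) \left(-4 - - \frac{5}{3}\right) = - 12 \left(-4 + \frac{5}{3}\right) = \left(-12\right) \left(- \frac{7}{3}\right) = 28$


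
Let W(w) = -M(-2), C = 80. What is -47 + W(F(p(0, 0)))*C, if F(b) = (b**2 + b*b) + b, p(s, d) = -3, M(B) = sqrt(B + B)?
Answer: -47 - 160*I ≈ -47.0 - 160.0*I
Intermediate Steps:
M(B) = sqrt(2)*sqrt(B) (M(B) = sqrt(2*B) = sqrt(2)*sqrt(B))
F(b) = b + 2*b**2 (F(b) = (b**2 + b**2) + b = 2*b**2 + b = b + 2*b**2)
W(w) = -2*I (W(w) = -sqrt(2)*sqrt(-2) = -sqrt(2)*I*sqrt(2) = -2*I)
-47 + W(F(p(0, 0)))*C = -47 - 2*I*80 = -47 - 160*I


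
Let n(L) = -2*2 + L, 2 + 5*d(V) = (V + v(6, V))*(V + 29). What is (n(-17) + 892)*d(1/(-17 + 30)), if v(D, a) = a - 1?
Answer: -301232/65 ≈ -4634.3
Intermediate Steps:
v(D, a) = -1 + a
d(V) = -2/5 + (-1 + 2*V)*(29 + V)/5 (d(V) = -2/5 + ((V + (-1 + V))*(V + 29))/5 = -2/5 + ((-1 + 2*V)*(29 + V))/5 = -2/5 + (-1 + 2*V)*(29 + V)/5)
n(L) = -4 + L
(n(-17) + 892)*d(1/(-17 + 30)) = ((-4 - 17) + 892)*(-31/5 + 2*(1/(-17 + 30))**2/5 + 57/(5*(-17 + 30))) = (-21 + 892)*(-31/5 + 2*(1/13)**2/5 + (57/5)/13) = 871*(-31/5 + 2*(1/13)**2/5 + (57/5)*(1/13)) = 871*(-31/5 + (2/5)*(1/169) + 57/65) = 871*(-31/5 + 2/845 + 57/65) = 871*(-4496/845) = -301232/65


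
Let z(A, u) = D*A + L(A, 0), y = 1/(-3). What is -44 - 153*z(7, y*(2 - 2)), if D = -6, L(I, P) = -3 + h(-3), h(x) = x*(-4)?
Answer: 5005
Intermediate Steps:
y = -1/3 ≈ -0.33333
h(x) = -4*x
L(I, P) = 9 (L(I, P) = -3 - 4*(-3) = -3 + 12 = 9)
z(A, u) = 9 - 6*A (z(A, u) = -6*A + 9 = 9 - 6*A)
-44 - 153*z(7, y*(2 - 2)) = -44 - 153*(9 - 6*7) = -44 - 153*(9 - 42) = -44 - 153*(-33) = -44 + 5049 = 5005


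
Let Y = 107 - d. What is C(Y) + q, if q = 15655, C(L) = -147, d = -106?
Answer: 15508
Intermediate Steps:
Y = 213 (Y = 107 - 1*(-106) = 107 + 106 = 213)
C(Y) + q = -147 + 15655 = 15508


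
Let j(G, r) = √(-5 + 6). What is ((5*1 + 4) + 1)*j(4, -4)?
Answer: 10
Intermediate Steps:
j(G, r) = 1 (j(G, r) = √1 = 1)
((5*1 + 4) + 1)*j(4, -4) = ((5*1 + 4) + 1)*1 = ((5 + 4) + 1)*1 = (9 + 1)*1 = 10*1 = 10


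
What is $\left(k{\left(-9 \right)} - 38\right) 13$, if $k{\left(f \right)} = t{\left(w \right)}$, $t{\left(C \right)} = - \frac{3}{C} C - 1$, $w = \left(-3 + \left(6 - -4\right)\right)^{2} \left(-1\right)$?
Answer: $-546$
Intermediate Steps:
$w = -49$ ($w = \left(-3 + \left(6 + 4\right)\right)^{2} \left(-1\right) = \left(-3 + 10\right)^{2} \left(-1\right) = 7^{2} \left(-1\right) = 49 \left(-1\right) = -49$)
$t{\left(C \right)} = -4$ ($t{\left(C \right)} = -3 - 1 = -4$)
$k{\left(f \right)} = -4$
$\left(k{\left(-9 \right)} - 38\right) 13 = \left(-4 - 38\right) 13 = \left(-42\right) 13 = -546$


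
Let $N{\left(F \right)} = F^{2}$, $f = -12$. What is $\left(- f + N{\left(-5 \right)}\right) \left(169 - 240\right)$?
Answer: $-2627$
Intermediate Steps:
$\left(- f + N{\left(-5 \right)}\right) \left(169 - 240\right) = \left(\left(-1\right) \left(-12\right) + \left(-5\right)^{2}\right) \left(169 - 240\right) = \left(12 + 25\right) \left(169 - 240\right) = 37 \left(-71\right) = -2627$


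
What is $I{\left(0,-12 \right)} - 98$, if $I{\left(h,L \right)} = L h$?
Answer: $-98$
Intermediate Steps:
$I{\left(0,-12 \right)} - 98 = \left(-12\right) 0 - 98 = 0 - 98 = -98$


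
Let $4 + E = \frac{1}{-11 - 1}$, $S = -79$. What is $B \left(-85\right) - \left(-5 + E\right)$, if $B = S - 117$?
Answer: $\frac{200029}{12} \approx 16669.0$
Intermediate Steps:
$E = - \frac{49}{12}$ ($E = -4 + \frac{1}{-11 - 1} = -4 + \frac{1}{-12} = -4 - \frac{1}{12} = - \frac{49}{12} \approx -4.0833$)
$B = -196$ ($B = -79 - 117 = -196$)
$B \left(-85\right) - \left(-5 + E\right) = \left(-196\right) \left(-85\right) + \left(5 - - \frac{49}{12}\right) = 16660 + \left(5 + \frac{49}{12}\right) = 16660 + \frac{109}{12} = \frac{200029}{12}$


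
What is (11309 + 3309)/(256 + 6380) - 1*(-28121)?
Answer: 93312787/3318 ≈ 28123.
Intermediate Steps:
(11309 + 3309)/(256 + 6380) - 1*(-28121) = 14618/6636 + 28121 = 14618*(1/6636) + 28121 = 7309/3318 + 28121 = 93312787/3318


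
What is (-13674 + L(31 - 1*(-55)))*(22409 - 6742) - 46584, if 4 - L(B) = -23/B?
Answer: -18422084423/86 ≈ -2.1421e+8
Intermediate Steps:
L(B) = 4 + 23/B (L(B) = 4 - (-23)/B = 4 + 23/B)
(-13674 + L(31 - 1*(-55)))*(22409 - 6742) - 46584 = (-13674 + (4 + 23/(31 - 1*(-55))))*(22409 - 6742) - 46584 = (-13674 + (4 + 23/(31 + 55)))*15667 - 46584 = (-13674 + (4 + 23/86))*15667 - 46584 = (-13674 + 367/86)*15667 - 46584 = -1175597/86*15667 - 46584 = -18418078199/86 - 46584 = -18422084423/86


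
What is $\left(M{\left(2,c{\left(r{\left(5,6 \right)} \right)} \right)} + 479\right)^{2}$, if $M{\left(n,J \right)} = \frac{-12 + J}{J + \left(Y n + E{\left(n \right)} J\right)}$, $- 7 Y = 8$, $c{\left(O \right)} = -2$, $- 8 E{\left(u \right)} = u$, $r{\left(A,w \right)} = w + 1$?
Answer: $\frac{654489889}{2809} \approx 2.33 \cdot 10^{5}$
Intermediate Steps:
$r{\left(A,w \right)} = 1 + w$
$E{\left(u \right)} = - \frac{u}{8}$
$Y = - \frac{8}{7}$ ($Y = \left(- \frac{1}{7}\right) 8 = - \frac{8}{7} \approx -1.1429$)
$M{\left(n,J \right)} = \frac{-12 + J}{J - \frac{8 n}{7} - \frac{J n}{8}}$ ($M{\left(n,J \right)} = \frac{-12 + J}{J + \left(- \frac{8 n}{7} + - \frac{n}{8} J\right)} = \frac{-12 + J}{J - \left(\frac{8 n}{7} + \frac{J n}{8}\right)} = \frac{-12 + J}{J - \frac{8 n}{7} - \frac{J n}{8}}$)
$\left(M{\left(2,c{\left(r{\left(5,6 \right)} \right)} \right)} + 479\right)^{2} = \left(\frac{56 \left(-12 - 2\right)}{\left(-64\right) 2 + 56 \left(-2\right) - \left(-14\right) 2} + 479\right)^{2} = \left(56 \frac{1}{-128 - 112 + 28} \left(-14\right) + 479\right)^{2} = \left(56 \frac{1}{-212} \left(-14\right) + 479\right)^{2} = \left(56 \left(- \frac{1}{212}\right) \left(-14\right) + 479\right)^{2} = \left(\frac{196}{53} + 479\right)^{2} = \left(\frac{25583}{53}\right)^{2} = \frac{654489889}{2809}$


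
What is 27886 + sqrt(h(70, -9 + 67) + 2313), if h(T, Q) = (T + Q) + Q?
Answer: 27886 + 7*sqrt(51) ≈ 27936.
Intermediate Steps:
h(T, Q) = T + 2*Q (h(T, Q) = (Q + T) + Q = T + 2*Q)
27886 + sqrt(h(70, -9 + 67) + 2313) = 27886 + sqrt((70 + 2*(-9 + 67)) + 2313) = 27886 + sqrt((70 + 2*58) + 2313) = 27886 + sqrt((70 + 116) + 2313) = 27886 + sqrt(186 + 2313) = 27886 + sqrt(2499) = 27886 + 7*sqrt(51)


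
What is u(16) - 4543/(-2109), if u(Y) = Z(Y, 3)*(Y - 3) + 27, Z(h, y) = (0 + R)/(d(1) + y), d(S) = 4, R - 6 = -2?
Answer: 540070/14763 ≈ 36.583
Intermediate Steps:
R = 4 (R = 6 - 2 = 4)
Z(h, y) = 4/(4 + y) (Z(h, y) = (0 + 4)/(4 + y) = 4/(4 + y))
u(Y) = 177/7 + 4*Y/7 (u(Y) = (4/(4 + 3))*(Y - 3) + 27 = (4/7)*(-3 + Y) + 27 = (4*(1/7))*(-3 + Y) + 27 = 4*(-3 + Y)/7 + 27 = (-12/7 + 4*Y/7) + 27 = 177/7 + 4*Y/7)
u(16) - 4543/(-2109) = (177/7 + (4/7)*16) - 4543/(-2109) = (177/7 + 64/7) - 4543*(-1/2109) = 241/7 + 4543/2109 = 540070/14763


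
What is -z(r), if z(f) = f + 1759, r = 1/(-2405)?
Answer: -4230394/2405 ≈ -1759.0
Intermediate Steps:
r = -1/2405 ≈ -0.00041580
z(f) = 1759 + f
-z(r) = -(1759 - 1/2405) = -1*4230394/2405 = -4230394/2405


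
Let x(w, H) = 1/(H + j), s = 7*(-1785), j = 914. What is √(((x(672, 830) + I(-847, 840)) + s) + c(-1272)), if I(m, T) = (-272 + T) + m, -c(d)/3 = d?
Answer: I*√1702879859/436 ≈ 94.647*I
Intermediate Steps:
c(d) = -3*d
s = -12495
I(m, T) = -272 + T + m
x(w, H) = 1/(914 + H) (x(w, H) = 1/(H + 914) = 1/(914 + H))
√(((x(672, 830) + I(-847, 840)) + s) + c(-1272)) = √(((1/(914 + 830) + (-272 + 840 - 847)) - 12495) - 3*(-1272)) = √(((1/1744 - 279) - 12495) + 3816) = √((-486575/1744 - 12495) + 3816) = √(-22277855/1744 + 3816) = √(-15622751/1744) = I*√1702879859/436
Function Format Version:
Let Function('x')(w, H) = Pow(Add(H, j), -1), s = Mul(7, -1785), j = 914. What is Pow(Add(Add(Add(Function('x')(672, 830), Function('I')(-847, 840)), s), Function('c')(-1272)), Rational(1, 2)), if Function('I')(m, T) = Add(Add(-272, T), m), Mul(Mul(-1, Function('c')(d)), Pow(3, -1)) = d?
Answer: Mul(Rational(1, 436), I, Pow(1702879859, Rational(1, 2))) ≈ Mul(94.647, I)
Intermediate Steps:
Function('c')(d) = Mul(-3, d)
s = -12495
Function('I')(m, T) = Add(-272, T, m)
Function('x')(w, H) = Pow(Add(914, H), -1) (Function('x')(w, H) = Pow(Add(H, 914), -1) = Pow(Add(914, H), -1))
Pow(Add(Add(Add(Function('x')(672, 830), Function('I')(-847, 840)), s), Function('c')(-1272)), Rational(1, 2)) = Pow(Add(Add(Add(Pow(Add(914, 830), -1), Add(-272, 840, -847)), -12495), Mul(-3, -1272)), Rational(1, 2)) = Pow(Add(Add(Add(Pow(1744, -1), -279), -12495), 3816), Rational(1, 2)) = Pow(Add(Add(Add(Rational(1, 1744), -279), -12495), 3816), Rational(1, 2)) = Pow(Add(Add(Rational(-486575, 1744), -12495), 3816), Rational(1, 2)) = Pow(Add(Rational(-22277855, 1744), 3816), Rational(1, 2)) = Pow(Rational(-15622751, 1744), Rational(1, 2)) = Mul(Rational(1, 436), I, Pow(1702879859, Rational(1, 2)))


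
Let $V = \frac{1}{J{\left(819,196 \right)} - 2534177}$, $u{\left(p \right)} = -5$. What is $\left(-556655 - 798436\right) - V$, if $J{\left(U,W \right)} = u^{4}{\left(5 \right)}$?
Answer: $- \frac{3433193513231}{2533552} \approx -1.3551 \cdot 10^{6}$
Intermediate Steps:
$J{\left(U,W \right)} = 625$ ($J{\left(U,W \right)} = \left(-5\right)^{4} = 625$)
$V = - \frac{1}{2533552}$ ($V = \frac{1}{625 - 2534177} = \frac{1}{-2533552} = - \frac{1}{2533552} \approx -3.947 \cdot 10^{-7}$)
$\left(-556655 - 798436\right) - V = \left(-556655 - 798436\right) - - \frac{1}{2533552} = -1355091 + \frac{1}{2533552} = - \frac{3433193513231}{2533552}$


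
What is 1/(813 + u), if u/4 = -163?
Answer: 1/161 ≈ 0.0062112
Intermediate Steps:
u = -652 (u = 4*(-163) = -652)
1/(813 + u) = 1/(813 - 652) = 1/161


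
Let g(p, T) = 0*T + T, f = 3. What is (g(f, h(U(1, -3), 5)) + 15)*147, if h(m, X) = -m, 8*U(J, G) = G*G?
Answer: 16317/8 ≈ 2039.6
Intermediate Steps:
U(J, G) = G²/8 (U(J, G) = (G*G)/8 = G²/8)
g(p, T) = T (g(p, T) = 0 + T = T)
(g(f, h(U(1, -3), 5)) + 15)*147 = (-(-3)²/8 + 15)*147 = (-9/8 + 15)*147 = (111/8)*147 = 16317/8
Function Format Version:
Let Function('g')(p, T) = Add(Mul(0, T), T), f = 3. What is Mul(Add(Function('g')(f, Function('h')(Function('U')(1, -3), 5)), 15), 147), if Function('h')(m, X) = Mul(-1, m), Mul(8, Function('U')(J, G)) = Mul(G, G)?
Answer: Rational(16317, 8) ≈ 2039.6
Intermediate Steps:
Function('U')(J, G) = Mul(Rational(1, 8), Pow(G, 2)) (Function('U')(J, G) = Mul(Rational(1, 8), Mul(G, G)) = Mul(Rational(1, 8), Pow(G, 2)))
Function('g')(p, T) = T (Function('g')(p, T) = Add(0, T) = T)
Mul(Add(Function('g')(f, Function('h')(Function('U')(1, -3), 5)), 15), 147) = Mul(Add(Mul(-1, Mul(Rational(1, 8), Pow(-3, 2))), 15), 147) = Mul(Add(Mul(-1, Mul(Rational(1, 8), 9)), 15), 147) = Mul(Add(Mul(-1, Rational(9, 8)), 15), 147) = Mul(Add(Rational(-9, 8), 15), 147) = Mul(Rational(111, 8), 147) = Rational(16317, 8)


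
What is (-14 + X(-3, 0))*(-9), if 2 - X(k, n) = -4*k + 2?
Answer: 234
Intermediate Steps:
X(k, n) = 4*k (X(k, n) = 2 - (-4*k + 2) = 2 - (2 - 4*k) = 2 + (-2 + 4*k) = 4*k)
(-14 + X(-3, 0))*(-9) = (-14 + 4*(-3))*(-9) = (-14 - 12)*(-9) = -26*(-9) = 234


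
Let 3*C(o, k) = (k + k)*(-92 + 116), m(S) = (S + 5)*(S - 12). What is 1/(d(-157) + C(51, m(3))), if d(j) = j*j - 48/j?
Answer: 157/3689077 ≈ 4.2558e-5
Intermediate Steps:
m(S) = (-12 + S)*(5 + S) (m(S) = (5 + S)*(-12 + S) = (-12 + S)*(5 + S))
d(j) = j² - 48/j
C(o, k) = 16*k (C(o, k) = ((k + k)*(-92 + 116))/3 = ((2*k)*24)/3 = (48*k)/3 = 16*k)
1/(d(-157) + C(51, m(3))) = 1/((-48 + (-157)³)/(-157) + 16*(-60 + 3² - 7*3)) = 1/(-(-48 - 3869893)/157 + 16*(-60 + 9 - 21)) = 1/(-1/157*(-3869941) + 16*(-72)) = 1/(3869941/157 - 1152) = 1/(3689077/157) = 157/3689077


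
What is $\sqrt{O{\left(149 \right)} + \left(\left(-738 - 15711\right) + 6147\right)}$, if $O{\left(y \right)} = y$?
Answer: $i \sqrt{10153} \approx 100.76 i$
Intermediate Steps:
$\sqrt{O{\left(149 \right)} + \left(\left(-738 - 15711\right) + 6147\right)} = \sqrt{149 + \left(\left(-738 - 15711\right) + 6147\right)} = \sqrt{149 + \left(-16449 + 6147\right)} = \sqrt{149 - 10302} = \sqrt{-10153} = i \sqrt{10153}$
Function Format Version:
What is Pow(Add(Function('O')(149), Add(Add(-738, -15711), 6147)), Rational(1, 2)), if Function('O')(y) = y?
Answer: Mul(I, Pow(10153, Rational(1, 2))) ≈ Mul(100.76, I)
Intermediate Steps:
Pow(Add(Function('O')(149), Add(Add(-738, -15711), 6147)), Rational(1, 2)) = Pow(Add(149, Add(Add(-738, -15711), 6147)), Rational(1, 2)) = Pow(Add(149, Add(-16449, 6147)), Rational(1, 2)) = Pow(Add(149, -10302), Rational(1, 2)) = Pow(-10153, Rational(1, 2)) = Mul(I, Pow(10153, Rational(1, 2)))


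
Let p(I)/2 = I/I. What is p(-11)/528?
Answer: 1/264 ≈ 0.0037879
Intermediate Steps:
p(I) = 2 (p(I) = 2*(I/I) = 2*1 = 2)
p(-11)/528 = 2/528 = 2*(1/528) = 1/264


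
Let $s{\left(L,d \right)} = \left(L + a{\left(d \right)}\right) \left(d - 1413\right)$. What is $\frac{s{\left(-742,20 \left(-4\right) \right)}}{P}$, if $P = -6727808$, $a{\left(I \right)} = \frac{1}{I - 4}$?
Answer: $- \frac{93057197}{565135872} \approx -0.16466$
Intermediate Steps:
$a{\left(I \right)} = \frac{1}{-4 + I}$
$s{\left(L,d \right)} = \left(-1413 + d\right) \left(L + \frac{1}{-4 + d}\right)$ ($s{\left(L,d \right)} = \left(L + \frac{1}{-4 + d}\right) \left(d - 1413\right) = \left(L + \frac{1}{-4 + d}\right) \left(-1413 + d\right) = \left(-1413 + d\right) \left(L + \frac{1}{-4 + d}\right)$)
$\frac{s{\left(-742,20 \left(-4\right) \right)}}{P} = \frac{\frac{1}{-4 + 20 \left(-4\right)} \left(-1413 + 20 \left(-4\right) - 742 \left(-1413 + 20 \left(-4\right)\right) \left(-4 + 20 \left(-4\right)\right)\right)}{-6727808} = \frac{-1413 - 80 - 742 \left(-1413 - 80\right) \left(-4 - 80\right)}{-4 - 80} \left(- \frac{1}{6727808}\right) = \frac{-1413 - 80 - \left(-1107806\right) \left(-84\right)}{-84} \left(- \frac{1}{6727808}\right) = - \frac{-1413 - 80 - 93055704}{84} \left(- \frac{1}{6727808}\right) = \left(- \frac{1}{84}\right) \left(-93057197\right) \left(- \frac{1}{6727808}\right) = \frac{93057197}{84} \left(- \frac{1}{6727808}\right) = - \frac{93057197}{565135872}$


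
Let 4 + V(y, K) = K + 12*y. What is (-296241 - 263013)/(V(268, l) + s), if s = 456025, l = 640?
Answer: -559254/459877 ≈ -1.2161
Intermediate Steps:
V(y, K) = -4 + K + 12*y (V(y, K) = -4 + (K + 12*y) = -4 + K + 12*y)
(-296241 - 263013)/(V(268, l) + s) = (-296241 - 263013)/((-4 + 640 + 12*268) + 456025) = -559254/((-4 + 640 + 3216) + 456025) = -559254/(3852 + 456025) = -559254/459877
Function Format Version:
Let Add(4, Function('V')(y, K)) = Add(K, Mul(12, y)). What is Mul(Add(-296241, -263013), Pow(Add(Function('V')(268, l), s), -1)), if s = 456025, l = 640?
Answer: Rational(-559254, 459877) ≈ -1.2161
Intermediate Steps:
Function('V')(y, K) = Add(-4, K, Mul(12, y)) (Function('V')(y, K) = Add(-4, Add(K, Mul(12, y))) = Add(-4, K, Mul(12, y)))
Mul(Add(-296241, -263013), Pow(Add(Function('V')(268, l), s), -1)) = Mul(Add(-296241, -263013), Pow(Add(Add(-4, 640, Mul(12, 268)), 456025), -1)) = Mul(-559254, Pow(Add(Add(-4, 640, 3216), 456025), -1)) = Mul(-559254, Pow(Add(3852, 456025), -1)) = Mul(-559254, Pow(459877, -1)) = Mul(-559254, Rational(1, 459877)) = Rational(-559254, 459877)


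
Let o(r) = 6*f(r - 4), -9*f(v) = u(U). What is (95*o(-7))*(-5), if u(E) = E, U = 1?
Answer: 950/3 ≈ 316.67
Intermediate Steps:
f(v) = -1/9 (f(v) = -1/9*1 = -1/9)
o(r) = -2/3 (o(r) = 6*(-1/9) = -2/3)
(95*o(-7))*(-5) = (95*(-2/3))*(-5) = -190/3*(-5) = 950/3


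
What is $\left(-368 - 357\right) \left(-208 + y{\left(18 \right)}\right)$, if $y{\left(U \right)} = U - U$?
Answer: $150800$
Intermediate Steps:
$y{\left(U \right)} = 0$
$\left(-368 - 357\right) \left(-208 + y{\left(18 \right)}\right) = \left(-368 - 357\right) \left(-208 + 0\right) = \left(-725\right) \left(-208\right) = 150800$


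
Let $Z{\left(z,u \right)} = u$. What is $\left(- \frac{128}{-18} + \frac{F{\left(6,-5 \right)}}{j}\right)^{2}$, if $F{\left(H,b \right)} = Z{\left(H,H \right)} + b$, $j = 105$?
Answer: $\frac{5031049}{99225} \approx 50.703$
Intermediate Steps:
$F{\left(H,b \right)} = H + b$
$\left(- \frac{128}{-18} + \frac{F{\left(6,-5 \right)}}{j}\right)^{2} = \left(- \frac{128}{-18} + \frac{6 - 5}{105}\right)^{2} = \left(- \frac{128 \left(-1\right)}{18} + 1 \cdot \frac{1}{105}\right)^{2} = \left(\left(-1\right) \left(- \frac{64}{9}\right) + \frac{1}{105}\right)^{2} = \left(\frac{64}{9} + \frac{1}{105}\right)^{2} = \left(\frac{2243}{315}\right)^{2} = \frac{5031049}{99225}$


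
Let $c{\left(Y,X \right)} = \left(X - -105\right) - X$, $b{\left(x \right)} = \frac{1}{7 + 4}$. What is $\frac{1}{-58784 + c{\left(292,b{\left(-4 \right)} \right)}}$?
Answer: $- \frac{1}{58679} \approx -1.7042 \cdot 10^{-5}$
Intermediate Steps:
$b{\left(x \right)} = \frac{1}{11}$
$c{\left(Y,X \right)} = 105$ ($c{\left(Y,X \right)} = \left(X + 105\right) - X = \left(105 + X\right) - X = 105$)
$\frac{1}{-58784 + c{\left(292,b{\left(-4 \right)} \right)}} = \frac{1}{-58784 + 105} = \frac{1}{-58679} = - \frac{1}{58679}$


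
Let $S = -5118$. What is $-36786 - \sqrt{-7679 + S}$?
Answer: $-36786 - i \sqrt{12797} \approx -36786.0 - 113.12 i$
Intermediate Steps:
$-36786 - \sqrt{-7679 + S} = -36786 - \sqrt{-7679 - 5118} = -36786 - \sqrt{-12797} = -36786 - i \sqrt{12797}$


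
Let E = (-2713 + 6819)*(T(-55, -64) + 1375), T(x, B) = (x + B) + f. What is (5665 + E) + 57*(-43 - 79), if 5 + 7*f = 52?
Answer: 36283911/7 ≈ 5.1834e+6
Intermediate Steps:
f = 47/7 (f = -5/7 + (1/7)*52 = -5/7 + 52/7 = 47/7 ≈ 6.7143)
T(x, B) = 47/7 + B + x (T(x, B) = (x + B) + 47/7 = (B + x) + 47/7 = 47/7 + B + x)
E = 36292934/7 (E = (-2713 + 6819)*((47/7 - 64 - 55) + 1375) = 4106*(-786/7 + 1375) = 4106*(8839/7) = 36292934/7 ≈ 5.1847e+6)
(5665 + E) + 57*(-43 - 79) = (5665 + 36292934/7) + 57*(-43 - 79) = 36332589/7 + 57*(-122) = 36332589/7 - 6954 = 36283911/7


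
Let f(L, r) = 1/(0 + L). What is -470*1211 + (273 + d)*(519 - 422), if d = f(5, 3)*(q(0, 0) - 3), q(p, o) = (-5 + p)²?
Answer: -2711311/5 ≈ -5.4226e+5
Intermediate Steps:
f(L, r) = 1/L
d = 22/5 (d = ((-5 + 0)² - 3)/5 = ((-5)² - 3)/5 = (25 - 3)/5 = (⅕)*22 = 22/5 ≈ 4.4000)
-470*1211 + (273 + d)*(519 - 422) = -470*1211 + (273 + 22/5)*(519 - 422) = -569170 + (1387/5)*97 = -569170 + 134539/5 = -2711311/5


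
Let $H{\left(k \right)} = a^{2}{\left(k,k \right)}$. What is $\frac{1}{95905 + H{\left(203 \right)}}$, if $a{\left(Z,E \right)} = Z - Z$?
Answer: $\frac{1}{95905} \approx 1.0427 \cdot 10^{-5}$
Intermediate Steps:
$a{\left(Z,E \right)} = 0$
$H{\left(k \right)} = 0$ ($H{\left(k \right)} = 0^{2} = 0$)
$\frac{1}{95905 + H{\left(203 \right)}} = \frac{1}{95905 + 0} = \frac{1}{95905}$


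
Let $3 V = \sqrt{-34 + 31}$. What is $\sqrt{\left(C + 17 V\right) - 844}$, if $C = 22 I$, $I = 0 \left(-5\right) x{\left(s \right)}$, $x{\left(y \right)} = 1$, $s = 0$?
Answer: $\frac{\sqrt{-7596 + 51 i \sqrt{3}}}{3} \approx 0.16892 + 29.052 i$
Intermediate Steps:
$V = \frac{i \sqrt{3}}{3}$ ($V = \frac{\sqrt{-34 + 31}}{3} = \frac{\sqrt{-3}}{3} = \frac{i \sqrt{3}}{3} \approx 0.57735 i$)
$I = 0$ ($I = 0 \left(-5\right) 1 = 0 \cdot 1 = 0$)
$C = 0$ ($C = 22 \cdot 0 = 0$)
$\sqrt{\left(C + 17 V\right) - 844} = \sqrt{\left(0 + 17 \frac{i \sqrt{3}}{3}\right) - 844} = \sqrt{\left(0 + \frac{17 i \sqrt{3}}{3}\right) - 844} = \sqrt{\frac{17 i \sqrt{3}}{3} - 844} = \sqrt{-844 + \frac{17 i \sqrt{3}}{3}}$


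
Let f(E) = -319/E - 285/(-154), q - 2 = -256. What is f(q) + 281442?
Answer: 2752251697/9779 ≈ 2.8145e+5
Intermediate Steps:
q = -254 (q = 2 - 256 = -254)
f(E) = 285/154 - 319/E (f(E) = -319/E - 285*(-1/154) = -319/E + 285/154 = 285/154 - 319/E)
f(q) + 281442 = (285/154 - 319/(-254)) + 281442 = (285/154 - 319*(-1/254)) + 281442 = (285/154 + 319/254) + 281442 = 30379/9779 + 281442 = 2752251697/9779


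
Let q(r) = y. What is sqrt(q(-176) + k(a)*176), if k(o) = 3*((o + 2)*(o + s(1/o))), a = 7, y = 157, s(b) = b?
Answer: sqrt(1670893)/7 ≈ 184.66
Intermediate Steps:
q(r) = 157
k(o) = 3*(2 + o)*(o + 1/o) (k(o) = 3*((o + 2)*(o + 1/o)) = 3*((2 + o)*(o + 1/o)) = 3*(2 + o)*(o + 1/o))
sqrt(q(-176) + k(a)*176) = sqrt(157 + (3 + 3*7**2 + 6*7 + 6/7)*176) = sqrt(157 + (3 + 3*49 + 42 + 6*(1/7))*176) = sqrt(157 + (3 + 147 + 42 + 6/7)*176) = sqrt(157 + (1350/7)*176) = sqrt(157 + 237600/7) = sqrt(238699/7) = sqrt(1670893)/7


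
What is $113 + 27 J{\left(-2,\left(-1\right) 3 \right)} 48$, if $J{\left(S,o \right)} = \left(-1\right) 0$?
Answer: $113$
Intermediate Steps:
$J{\left(S,o \right)} = 0$
$113 + 27 J{\left(-2,\left(-1\right) 3 \right)} 48 = 113 + 27 \cdot 0 \cdot 48 = 113 + 0 \cdot 48 = 113 + 0 = 113$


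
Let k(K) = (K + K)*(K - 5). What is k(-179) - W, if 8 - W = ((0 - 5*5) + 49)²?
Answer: 66440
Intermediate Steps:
k(K) = 2*K*(-5 + K) (k(K) = (2*K)*(-5 + K) = 2*K*(-5 + K))
W = -568 (W = 8 - ((0 - 5*5) + 49)² = 8 - ((0 - 25) + 49)² = 8 - (-25 + 49)² = 8 - 1*24² = 8 - 1*576 = 8 - 576 = -568)
k(-179) - W = 2*(-179)*(-5 - 179) - 1*(-568) = 2*(-179)*(-184) + 568 = 65872 + 568 = 66440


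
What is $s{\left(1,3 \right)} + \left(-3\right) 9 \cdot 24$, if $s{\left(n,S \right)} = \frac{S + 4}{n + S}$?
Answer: $- \frac{2585}{4} \approx -646.25$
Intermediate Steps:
$s{\left(n,S \right)} = \frac{4 + S}{S + n}$
$s{\left(1,3 \right)} + \left(-3\right) 9 \cdot 24 = \frac{4 + 3}{3 + 1} + \left(-3\right) 9 \cdot 24 = \frac{1}{4} \cdot 7 - 648 = \frac{7}{4} - 648 = - \frac{2585}{4}$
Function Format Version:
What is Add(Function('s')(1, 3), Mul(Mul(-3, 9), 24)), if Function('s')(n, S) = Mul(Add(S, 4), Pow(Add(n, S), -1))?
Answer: Rational(-2585, 4) ≈ -646.25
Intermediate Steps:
Function('s')(n, S) = Mul(Pow(Add(S, n), -1), Add(4, S)) (Function('s')(n, S) = Mul(Add(4, S), Pow(Add(S, n), -1)) = Mul(Pow(Add(S, n), -1), Add(4, S)))
Add(Function('s')(1, 3), Mul(Mul(-3, 9), 24)) = Add(Mul(Pow(Add(3, 1), -1), Add(4, 3)), Mul(Mul(-3, 9), 24)) = Add(Mul(Pow(4, -1), 7), Mul(-27, 24)) = Add(Mul(Rational(1, 4), 7), -648) = Add(Rational(7, 4), -648) = Rational(-2585, 4)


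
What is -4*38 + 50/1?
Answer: -102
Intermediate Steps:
-4*38 + 50/1 = -152 + 50*1 = -152 + 50 = -102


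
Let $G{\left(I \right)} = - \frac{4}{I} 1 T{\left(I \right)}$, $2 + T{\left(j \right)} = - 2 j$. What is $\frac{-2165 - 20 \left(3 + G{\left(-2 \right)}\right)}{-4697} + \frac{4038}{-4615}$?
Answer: $- \frac{8328911}{21676655} \approx -0.38423$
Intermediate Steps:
$T{\left(j \right)} = -2 - 2 j$
$G{\left(I \right)} = - \frac{4 \left(-2 - 2 I\right)}{I}$ ($G{\left(I \right)} = - \frac{4}{I} 1 \left(-2 - 2 I\right) = - \frac{4}{I} \left(-2 - 2 I\right) = - \frac{4 \left(-2 - 2 I\right)}{I}$)
$\frac{-2165 - 20 \left(3 + G{\left(-2 \right)}\right)}{-4697} + \frac{4038}{-4615} = \frac{-2165 - 20 \left(3 + \left(8 + \frac{8}{-2}\right)\right)}{-4697} + \frac{4038}{-4615} = \left(-2165 - 20 \left(3 + \left(8 + 8 \left(- \frac{1}{2}\right)\right)\right)\right) \left(- \frac{1}{4697}\right) + 4038 \left(- \frac{1}{4615}\right) = \left(-2165 - 20 \left(3 + \left(8 - 4\right)\right)\right) \left(- \frac{1}{4697}\right) - \frac{4038}{4615} = \left(-2165 - 20 \left(3 + 4\right)\right) \left(- \frac{1}{4697}\right) - \frac{4038}{4615} = \left(-2165 - 140\right) \left(- \frac{1}{4697}\right) - \frac{4038}{4615} = \left(-2305\right) \left(- \frac{1}{4697}\right) - \frac{4038}{4615} = \frac{2305}{4697} - \frac{4038}{4615} = - \frac{8328911}{21676655}$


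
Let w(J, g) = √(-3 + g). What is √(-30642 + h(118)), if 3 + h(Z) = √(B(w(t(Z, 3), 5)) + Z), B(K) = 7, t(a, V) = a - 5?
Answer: √(-30645 + 5*√5) ≈ 175.03*I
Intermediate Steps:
t(a, V) = -5 + a
h(Z) = -3 + √(7 + Z)
√(-30642 + h(118)) = √(-30642 + (-3 + √(7 + 118))) = √(-30642 + (-3 + √125)) = √(-30642 + (-3 + 5*√5)) = √(-30645 + 5*√5)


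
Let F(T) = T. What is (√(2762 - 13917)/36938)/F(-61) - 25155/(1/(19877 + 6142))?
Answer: -654507945 - I*√11155/2253218 ≈ -6.5451e+8 - 4.6874e-5*I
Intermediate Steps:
(√(2762 - 13917)/36938)/F(-61) - 25155/(1/(19877 + 6142)) = (√(2762 - 13917)/36938)/(-61) - 25155/(1/(19877 + 6142)) = (√(-11155)*(1/36938))*(-1/61) - 25155/(1/26019) = ((I*√11155)*(1/36938))*(-1/61) - 25155/1/26019 = (I*√11155/36938)*(-1/61) - 25155*26019 = -I*√11155/2253218 - 654507945 = -654507945 - I*√11155/2253218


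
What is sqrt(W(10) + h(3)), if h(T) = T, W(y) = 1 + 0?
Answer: 2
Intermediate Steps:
W(y) = 1
sqrt(W(10) + h(3)) = sqrt(1 + 3) = sqrt(4) = 2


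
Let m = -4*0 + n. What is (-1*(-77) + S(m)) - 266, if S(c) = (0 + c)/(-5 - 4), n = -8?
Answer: -1693/9 ≈ -188.11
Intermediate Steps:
m = -8 (m = -4*0 - 8 = 0 - 8 = -8)
S(c) = -c/9 (S(c) = c/(-9) = c*(-⅑) = -c/9)
(-1*(-77) + S(m)) - 266 = (-1*(-77) - ⅑*(-8)) - 266 = (77 + 8/9) - 266 = 701/9 - 266 = -1693/9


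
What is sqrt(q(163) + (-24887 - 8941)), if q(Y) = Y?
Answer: I*sqrt(33665) ≈ 183.48*I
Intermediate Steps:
sqrt(q(163) + (-24887 - 8941)) = sqrt(163 + (-24887 - 8941)) = sqrt(163 - 33828) = sqrt(-33665) = I*sqrt(33665)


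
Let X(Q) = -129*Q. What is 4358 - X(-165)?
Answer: -16927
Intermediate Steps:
4358 - X(-165) = 4358 - (-129)*(-165) = 4358 - 1*21285 = 4358 - 21285 = -16927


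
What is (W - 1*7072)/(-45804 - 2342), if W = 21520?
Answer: -1032/3439 ≈ -0.30009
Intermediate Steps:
(W - 1*7072)/(-45804 - 2342) = (21520 - 1*7072)/(-45804 - 2342) = (21520 - 7072)/(-48146) = 14448*(-1/48146) = -1032/3439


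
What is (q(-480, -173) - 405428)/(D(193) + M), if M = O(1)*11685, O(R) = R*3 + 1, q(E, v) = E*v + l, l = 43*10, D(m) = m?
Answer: -321958/46933 ≈ -6.8599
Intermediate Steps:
l = 430
q(E, v) = 430 + E*v (q(E, v) = E*v + 430 = 430 + E*v)
O(R) = 1 + 3*R (O(R) = 3*R + 1 = 1 + 3*R)
M = 46740 (M = (1 + 3*1)*11685 = (1 + 3)*11685 = 4*11685 = 46740)
(q(-480, -173) - 405428)/(D(193) + M) = ((430 - 480*(-173)) - 405428)/(193 + 46740) = ((430 + 83040) - 405428)/46933 = (83470 - 405428)*(1/46933) = -321958*1/46933 = -321958/46933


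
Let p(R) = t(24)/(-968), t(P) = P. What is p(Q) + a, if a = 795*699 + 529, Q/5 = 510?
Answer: 67304311/121 ≈ 5.5623e+5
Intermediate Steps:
Q = 2550 (Q = 5*510 = 2550)
a = 556234 (a = 555705 + 529 = 556234)
p(R) = -3/121 (p(R) = 24/(-968) = 24*(-1/968) = -3/121)
p(Q) + a = -3/121 + 556234 = 67304311/121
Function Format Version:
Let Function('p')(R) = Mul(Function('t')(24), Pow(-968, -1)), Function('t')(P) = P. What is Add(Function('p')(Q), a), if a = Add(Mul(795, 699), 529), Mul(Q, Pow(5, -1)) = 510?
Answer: Rational(67304311, 121) ≈ 5.5623e+5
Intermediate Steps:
Q = 2550 (Q = Mul(5, 510) = 2550)
a = 556234 (a = Add(555705, 529) = 556234)
Function('p')(R) = Rational(-3, 121) (Function('p')(R) = Mul(24, Pow(-968, -1)) = Mul(24, Rational(-1, 968)) = Rational(-3, 121))
Add(Function('p')(Q), a) = Add(Rational(-3, 121), 556234) = Rational(67304311, 121)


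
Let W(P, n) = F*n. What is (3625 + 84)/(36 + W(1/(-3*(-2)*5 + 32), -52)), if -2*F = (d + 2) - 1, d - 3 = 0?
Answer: 3709/140 ≈ 26.493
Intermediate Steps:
d = 3 (d = 3 + 0 = 3)
F = -2 (F = -((3 + 2) - 1)/2 = -(5 - 1)/2 = -½*4 = -2)
W(P, n) = -2*n
(3625 + 84)/(36 + W(1/(-3*(-2)*5 + 32), -52)) = (3625 + 84)/(36 - 2*(-52)) = 3709/(36 + 104) = 3709/140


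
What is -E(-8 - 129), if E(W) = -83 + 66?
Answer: 17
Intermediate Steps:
E(W) = -17
-E(-8 - 129) = -1*(-17) = 17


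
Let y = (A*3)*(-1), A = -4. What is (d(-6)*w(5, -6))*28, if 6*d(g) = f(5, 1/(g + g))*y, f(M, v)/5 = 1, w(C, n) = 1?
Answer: 280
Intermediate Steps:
f(M, v) = 5 (f(M, v) = 5*1 = 5)
y = 12 (y = -4*3*(-1) = -12*(-1) = 12)
d(g) = 10 (d(g) = (5*12)/6 = (⅙)*60 = 10)
(d(-6)*w(5, -6))*28 = (10*1)*28 = 10*28 = 280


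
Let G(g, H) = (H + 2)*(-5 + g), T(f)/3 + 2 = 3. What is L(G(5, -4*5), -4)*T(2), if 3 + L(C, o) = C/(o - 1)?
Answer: -9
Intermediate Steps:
T(f) = 3 (T(f) = -6 + 3*3 = -6 + 9 = 3)
G(g, H) = (-5 + g)*(2 + H) (G(g, H) = (2 + H)*(-5 + g) = (-5 + g)*(2 + H))
L(C, o) = -3 + C/(-1 + o) (L(C, o) = -3 + C/(o - 1) = -3 + C/(-1 + o))
L(G(5, -4*5), -4)*T(2) = ((3 + (-10 - (-20)*5 + 2*5 - 4*5*5) - 3*(-4))/(-1 - 4))*3 = ((3 + (-10 - 5*(-20) + 10 - 20*5) + 12)/(-5))*3 = -(3 + (-10 + 100 + 10 - 100) + 12)/5*3 = -(3 + 0 + 12)/5*3 = -1/5*15*3 = -3*3 = -9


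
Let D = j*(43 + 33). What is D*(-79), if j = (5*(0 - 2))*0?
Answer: 0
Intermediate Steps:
j = 0 (j = (5*(-2))*0 = -10*0 = 0)
D = 0 (D = 0*(43 + 33) = 0*76 = 0)
D*(-79) = 0*(-79) = 0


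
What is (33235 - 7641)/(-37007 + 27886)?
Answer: -25594/9121 ≈ -2.8061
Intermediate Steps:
(33235 - 7641)/(-37007 + 27886) = 25594/(-9121) = 25594*(-1/9121) = -25594/9121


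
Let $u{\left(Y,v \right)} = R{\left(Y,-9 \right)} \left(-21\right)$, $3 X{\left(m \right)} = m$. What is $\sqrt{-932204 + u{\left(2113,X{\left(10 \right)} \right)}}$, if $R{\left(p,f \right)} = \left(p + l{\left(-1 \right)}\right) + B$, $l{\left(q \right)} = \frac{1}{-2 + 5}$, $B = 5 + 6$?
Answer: $21 i \sqrt{2215} \approx 988.34 i$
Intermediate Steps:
$X{\left(m \right)} = \frac{m}{3}$
$B = 11$
$l{\left(q \right)} = \frac{1}{3}$
$R{\left(p,f \right)} = \frac{34}{3} + p$ ($R{\left(p,f \right)} = \left(p + \frac{1}{3}\right) + 11 = \left(\frac{1}{3} + p\right) + 11 = \frac{34}{3} + p$)
$u{\left(Y,v \right)} = -238 - 21 Y$ ($u{\left(Y,v \right)} = \left(\frac{34}{3} + Y\right) \left(-21\right) = -238 - 21 Y$)
$\sqrt{-932204 + u{\left(2113,X{\left(10 \right)} \right)}} = \sqrt{-932204 - 44611} = \sqrt{-976815} = 21 i \sqrt{2215}$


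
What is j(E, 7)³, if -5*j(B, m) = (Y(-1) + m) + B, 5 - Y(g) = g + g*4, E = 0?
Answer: -4913/125 ≈ -39.304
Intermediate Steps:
Y(g) = 5 - 5*g (Y(g) = 5 - (g + g*4) = 5 - (g + 4*g) = 5 - 5*g)
j(B, m) = -2 - B/5 - m/5 (j(B, m) = -(((5 - 5*(-1)) + m) + B)/5 = -(((5 + 5) + m) + B)/5 = -((10 + m) + B)/5 = -(10 + B + m)/5 = -2 - B/5 - m/5)
j(E, 7)³ = (-2 - ⅕*0 - ⅕*7)³ = (-2 + 0 - 7/5)³ = (-17/5)³ = -4913/125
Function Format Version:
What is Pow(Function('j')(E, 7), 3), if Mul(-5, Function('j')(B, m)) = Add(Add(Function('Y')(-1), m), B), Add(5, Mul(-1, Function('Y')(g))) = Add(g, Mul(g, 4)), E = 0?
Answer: Rational(-4913, 125) ≈ -39.304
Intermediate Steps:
Function('Y')(g) = Add(5, Mul(-5, g)) (Function('Y')(g) = Add(5, Mul(-1, Add(g, Mul(g, 4)))) = Add(5, Mul(-1, Add(g, Mul(4, g)))) = Add(5, Mul(-1, Mul(5, g))) = Add(5, Mul(-5, g)))
Function('j')(B, m) = Add(-2, Mul(Rational(-1, 5), B), Mul(Rational(-1, 5), m)) (Function('j')(B, m) = Mul(Rational(-1, 5), Add(Add(Add(5, Mul(-5, -1)), m), B)) = Mul(Rational(-1, 5), Add(Add(Add(5, 5), m), B)) = Mul(Rational(-1, 5), Add(Add(10, m), B)) = Mul(Rational(-1, 5), Add(10, B, m)) = Add(-2, Mul(Rational(-1, 5), B), Mul(Rational(-1, 5), m)))
Pow(Function('j')(E, 7), 3) = Pow(Add(-2, Mul(Rational(-1, 5), 0), Mul(Rational(-1, 5), 7)), 3) = Pow(Add(-2, 0, Rational(-7, 5)), 3) = Pow(Rational(-17, 5), 3) = Rational(-4913, 125)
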